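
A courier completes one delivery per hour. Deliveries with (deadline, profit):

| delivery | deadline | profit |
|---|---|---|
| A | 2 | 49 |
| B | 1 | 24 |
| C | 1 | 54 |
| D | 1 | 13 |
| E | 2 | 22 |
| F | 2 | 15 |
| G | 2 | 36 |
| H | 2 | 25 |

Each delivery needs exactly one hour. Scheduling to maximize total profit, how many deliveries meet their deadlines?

Profit order: C=54 A=49 G=36 H=25 B=24 E=22 F=15 D=13
Assign: C→slot 1, A→slot 2, G skipped, H skipped, B skipped, E skipped, F skipped, D skipped.
Slots: [1:C] [2:A]
2 of 8 scheduled.

2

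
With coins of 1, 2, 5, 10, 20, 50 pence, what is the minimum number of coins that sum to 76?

Use the largest denomination that fits, subtract, and repeat.
76 = 1×50 + 1×20 + 1×5 + 1×1
Total coins = 1 + 1 + 1 + 1 = 4

4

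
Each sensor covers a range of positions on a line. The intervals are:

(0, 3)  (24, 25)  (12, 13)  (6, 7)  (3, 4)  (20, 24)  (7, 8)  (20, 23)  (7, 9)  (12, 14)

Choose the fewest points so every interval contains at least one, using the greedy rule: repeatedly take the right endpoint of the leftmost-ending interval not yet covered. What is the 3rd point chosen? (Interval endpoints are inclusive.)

13

Sorted: [0,3] [3,4] [6,7] [7,8] [7,9] [12,13] [12,14] [20,23] [20,24] [24,25]
{[0,3],[3,4]} hit by 3; {[6,7],[7,8],[7,9]} hit by 7; {[12,13],[12,14]} hit by 13; {[20,23],[20,24]} hit by 23; {[24,25]} hit by 25.
Points: 3, 7, 13, 23, 25 (5 total).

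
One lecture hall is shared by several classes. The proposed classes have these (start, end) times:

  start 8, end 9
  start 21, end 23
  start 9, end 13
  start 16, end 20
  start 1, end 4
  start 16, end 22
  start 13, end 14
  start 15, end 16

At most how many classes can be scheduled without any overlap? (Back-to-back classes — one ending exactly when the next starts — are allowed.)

Sort by end time and greedily take each interval whose start is ≥ the last chosen end.
Sorted by end: (1,4)  (8,9)  (9,13)  (13,14)  (15,16)  (16,20)  (16,22)  (21,23)
take (1,4); take (8,9); take (9,13); take (13,14); take (15,16); take (16,20); take (21,23).
Selected 7 classes.

7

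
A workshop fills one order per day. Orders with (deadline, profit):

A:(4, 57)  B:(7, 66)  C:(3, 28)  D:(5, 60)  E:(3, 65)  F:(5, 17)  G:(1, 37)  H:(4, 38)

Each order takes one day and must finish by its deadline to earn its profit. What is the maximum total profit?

323

By profit: B(d7,66), E(d3,65), D(d5,60), A(d4,57), H(d4,38), G(d1,37), C(d3,28), F(d5,17)
B→slot 7; E→slot 3; D→slot 5; A→slot 4; H→slot 2; G→slot 1; C skipped; F skipped.
Profit = 37 + 38 + 65 + 57 + 60 + 66 = 323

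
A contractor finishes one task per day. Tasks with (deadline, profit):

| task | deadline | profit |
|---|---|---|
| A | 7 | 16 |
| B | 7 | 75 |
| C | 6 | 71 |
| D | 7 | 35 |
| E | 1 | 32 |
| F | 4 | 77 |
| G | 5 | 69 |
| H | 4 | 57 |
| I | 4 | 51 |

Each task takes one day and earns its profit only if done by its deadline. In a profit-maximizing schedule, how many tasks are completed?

By profit: F(d4,77), B(d7,75), C(d6,71), G(d5,69), H(d4,57), I(d4,51), D(d7,35), E(d1,32), A(d7,16)
F→slot 4; B→slot 7; C→slot 6; G→slot 5; H→slot 3; I→slot 2; D→slot 1; E skipped; A skipped.
7 of 9 scheduled.

7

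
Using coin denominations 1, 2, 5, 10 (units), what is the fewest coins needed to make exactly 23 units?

4

23 − 2×10→3 − 1×2→1 − 1×1→0
Total coins = 2 + 1 + 1 = 4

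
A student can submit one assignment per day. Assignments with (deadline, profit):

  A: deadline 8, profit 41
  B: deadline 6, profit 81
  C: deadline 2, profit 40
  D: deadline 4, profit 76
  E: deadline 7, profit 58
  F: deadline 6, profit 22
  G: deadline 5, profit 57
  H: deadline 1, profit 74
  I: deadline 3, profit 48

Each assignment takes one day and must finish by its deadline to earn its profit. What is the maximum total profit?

475

By profit: B(d6,81), D(d4,76), H(d1,74), E(d7,58), G(d5,57), I(d3,48), A(d8,41), C(d2,40), F(d6,22)
B→slot 6; D→slot 4; H→slot 1; E→slot 7; G→slot 5; I→slot 3; A→slot 8; C→slot 2; F skipped.
Profit = 74 + 40 + 48 + 76 + 57 + 81 + 58 + 41 = 475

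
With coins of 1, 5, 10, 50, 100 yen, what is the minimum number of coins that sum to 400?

4

Use the largest denomination that fits, subtract, and repeat.
400 − 4×100→0
Total coins = 4 = 4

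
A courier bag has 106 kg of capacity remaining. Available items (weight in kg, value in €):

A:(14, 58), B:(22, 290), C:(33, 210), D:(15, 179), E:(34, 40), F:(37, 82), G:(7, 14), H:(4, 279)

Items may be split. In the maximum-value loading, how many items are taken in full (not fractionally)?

5

Sort by value per unit weight and fill in that order.
Order: H (279/4=69.75) > B (290/22=13.18) > D (179/15=11.93) > C (210/33=6.36) > A (58/14=4.14) > F (82/37=2.22) > G (14/7=2.00) > E (40/34=1.18)
Fill: take H (4 @ 279) → take B (22 @ 290) → take D (15 @ 179) → take C (33 @ 210) → take A (14 @ 58) → take 18/37 of F → 39.89; 106/106 used.
5 item(s) taken whole; one partial (take 18/37 of F).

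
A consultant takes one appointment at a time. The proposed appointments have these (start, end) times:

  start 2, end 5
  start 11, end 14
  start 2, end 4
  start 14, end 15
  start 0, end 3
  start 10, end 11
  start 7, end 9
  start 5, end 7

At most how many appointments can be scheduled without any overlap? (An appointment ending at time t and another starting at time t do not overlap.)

6

Order by finish time; keep every interval that doesn't clash with the previous kept one.
Sorted by end: (0,3)  (2,4)  (2,5)  (5,7)  (7,9)  (10,11)  (11,14)  (14,15)
take (0,3); skip (2,5); take (5,7); take (7,9); take (10,11); take (11,14); take (14,15).
Selected 6 appointments.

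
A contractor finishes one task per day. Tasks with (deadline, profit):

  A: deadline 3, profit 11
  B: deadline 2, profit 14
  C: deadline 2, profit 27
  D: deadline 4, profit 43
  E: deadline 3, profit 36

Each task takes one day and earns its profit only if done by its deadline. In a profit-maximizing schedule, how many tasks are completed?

Take jobs in profit order; each goes to the latest open slot no later than its deadline.
By profit: D(d4,43), E(d3,36), C(d2,27), B(d2,14), A(d3,11)
D→slot 4; E→slot 3; C→slot 2; B→slot 1; A skipped.
4 of 5 scheduled.

4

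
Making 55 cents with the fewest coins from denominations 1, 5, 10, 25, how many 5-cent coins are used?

1

55 − 2×25→5 − 1×5→0
Count of 5: 1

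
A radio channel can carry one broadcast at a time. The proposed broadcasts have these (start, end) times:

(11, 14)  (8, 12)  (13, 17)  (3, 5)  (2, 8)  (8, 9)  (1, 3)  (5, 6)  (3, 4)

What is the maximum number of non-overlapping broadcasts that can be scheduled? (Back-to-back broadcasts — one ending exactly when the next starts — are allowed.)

5

Greedy by earliest finish: after sorting by end time, pick each interval compatible with the last pick.
Sorted by end: (1,3)  (3,4)  (3,5)  (5,6)  (2,8)  (8,9)  (8,12)  (11,14)  (13,17)
take (1,3); take (3,4); skip (3,5); take (5,6); take (8,9); skip (8,12); take (11,14); skip (13,17).
Selected 5 broadcasts.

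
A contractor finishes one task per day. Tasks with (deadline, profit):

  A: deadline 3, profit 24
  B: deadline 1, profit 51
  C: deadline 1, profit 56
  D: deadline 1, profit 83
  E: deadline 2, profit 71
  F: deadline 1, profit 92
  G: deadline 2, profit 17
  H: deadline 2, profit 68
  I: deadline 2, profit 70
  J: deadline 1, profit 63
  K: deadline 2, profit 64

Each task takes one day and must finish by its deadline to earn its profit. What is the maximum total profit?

Take jobs in profit order; each goes to the latest open slot no later than its deadline.
By profit: F(d1,92), D(d1,83), E(d2,71), I(d2,70), H(d2,68), K(d2,64), J(d1,63), C(d1,56), B(d1,51), A(d3,24), G(d2,17)
F→slot 1; D skipped; E→slot 2; I skipped; H skipped; K skipped; J skipped; C skipped; B skipped; A→slot 3; G skipped.
Profit = 92 + 71 + 24 = 187

187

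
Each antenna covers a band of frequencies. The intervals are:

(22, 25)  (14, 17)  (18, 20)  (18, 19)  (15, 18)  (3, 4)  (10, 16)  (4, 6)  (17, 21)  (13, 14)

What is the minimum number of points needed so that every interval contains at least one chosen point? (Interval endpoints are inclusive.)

Sorted: [3,4] [4,6] [13,14] [10,16] [14,17] [15,18] [18,19] [18,20] [17,21] [22,25]
{[3,4],[4,6]} hit by 4; {[13,14],[10,16],[14,17]} hit by 14; {[15,18],[18,19],[18,20],[17,21]} hit by 18; {[22,25]} hit by 25.
Points: 4, 14, 18, 25 (4 total).

4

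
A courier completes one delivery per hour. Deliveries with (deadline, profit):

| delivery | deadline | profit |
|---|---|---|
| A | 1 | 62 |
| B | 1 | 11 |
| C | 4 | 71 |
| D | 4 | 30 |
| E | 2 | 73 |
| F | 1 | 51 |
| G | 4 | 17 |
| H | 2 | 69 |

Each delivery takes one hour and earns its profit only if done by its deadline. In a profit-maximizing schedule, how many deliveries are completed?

4

Sort by profit descending; place each in the latest free slot ≤ its deadline.
Profit order: E=73 C=71 H=69 A=62 F=51 D=30 G=17 B=11
Assign: E→slot 2, C→slot 4, H→slot 1, A skipped, F skipped, D→slot 3, G skipped, B skipped.
Slots: [1:H] [2:E] [3:D] [4:C]
4 of 8 scheduled.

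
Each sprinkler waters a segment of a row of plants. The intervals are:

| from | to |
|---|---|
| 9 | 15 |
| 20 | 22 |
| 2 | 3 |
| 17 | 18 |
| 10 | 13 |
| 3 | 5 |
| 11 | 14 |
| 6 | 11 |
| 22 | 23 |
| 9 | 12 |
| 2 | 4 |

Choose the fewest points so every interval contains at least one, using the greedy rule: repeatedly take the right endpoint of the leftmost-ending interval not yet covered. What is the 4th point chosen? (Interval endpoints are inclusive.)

Process intervals by earliest right end; each time one isn't hit yet, stab at its right endpoint.
Sorted: [2,3] [2,4] [3,5] [6,11] [9,12] [10,13] [11,14] [9,15] [17,18] [20,22] [22,23]
{[2,3],[2,4],[3,5]} hit by 3; {[6,11],[9,12],[10,13],[11,14],[9,15]} hit by 11; {[17,18]} hit by 18; {[20,22],[22,23]} hit by 22.
Points: 3, 11, 18, 22 (4 total).

22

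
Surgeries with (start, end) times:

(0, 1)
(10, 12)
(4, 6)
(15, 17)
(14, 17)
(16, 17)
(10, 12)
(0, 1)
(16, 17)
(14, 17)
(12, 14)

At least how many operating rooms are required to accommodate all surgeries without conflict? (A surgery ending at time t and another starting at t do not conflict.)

5

The answer is the maximum number of intervals overlapping at any instant.
Events (time:±→running): 0:+→1 0:+→2 1:-→1 1:-→0 4:+→1 6:-→0 10:+→1 10:+→2 12:-→1 12:-→0 12:+→1 14:-→0 14:+→1 14:+→2 15:+→3 16:+→4 16:+→5 … peak 5.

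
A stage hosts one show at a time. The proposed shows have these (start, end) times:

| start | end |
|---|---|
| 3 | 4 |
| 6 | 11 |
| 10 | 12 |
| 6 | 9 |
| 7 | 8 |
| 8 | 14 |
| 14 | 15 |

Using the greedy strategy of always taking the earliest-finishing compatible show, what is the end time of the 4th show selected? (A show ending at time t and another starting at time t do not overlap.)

By end time: (3,4), (7,8), (6,9), (6,11), (10,12), (8,14), (14,15).
Pick (3,4); next start ≥ 4 → (7,8); next start ≥ 8 → (10,12); next start ≥ 12 → (14,15).
Selected: (3,4) (7,8) (10,12) (14,15)

15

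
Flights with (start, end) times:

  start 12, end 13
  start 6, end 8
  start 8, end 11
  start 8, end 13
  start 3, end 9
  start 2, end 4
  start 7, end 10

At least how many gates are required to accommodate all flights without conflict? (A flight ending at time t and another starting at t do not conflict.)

Count concurrent intervals with a sweep; the peak is the room count.
starts: [2, 3, 6, 7, 8, 8, 12]
ends:   [4, 8, 9, 10, 11, 13, 13]
s2→1 s3→2 e4→1 s6→2 s7→3 e8→2 s8→3 s8→4  — peak 4.

4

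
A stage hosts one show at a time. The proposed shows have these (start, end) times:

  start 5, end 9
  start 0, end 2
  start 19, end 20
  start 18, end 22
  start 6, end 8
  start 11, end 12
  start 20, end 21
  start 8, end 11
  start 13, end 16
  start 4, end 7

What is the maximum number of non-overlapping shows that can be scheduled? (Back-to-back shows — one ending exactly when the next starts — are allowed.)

7

Greedy by earliest finish: after sorting by end time, pick each interval compatible with the last pick.
Sorted by end: (0,2)  (4,7)  (6,8)  (5,9)  (8,11)  (11,12)  (13,16)  (19,20)  (20,21)  (18,22)
take (0,2); take (4,7); skip (6,8); take (8,11); take (11,12); take (13,16); take (19,20); take (20,21).
Selected 7 shows.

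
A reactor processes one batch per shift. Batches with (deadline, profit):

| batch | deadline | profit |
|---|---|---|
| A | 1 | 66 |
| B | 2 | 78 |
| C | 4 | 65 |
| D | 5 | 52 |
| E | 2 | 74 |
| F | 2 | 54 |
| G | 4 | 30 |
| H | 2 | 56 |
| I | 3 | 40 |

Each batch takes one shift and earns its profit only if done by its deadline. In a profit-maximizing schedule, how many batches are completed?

By profit: B(d2,78), E(d2,74), A(d1,66), C(d4,65), H(d2,56), F(d2,54), D(d5,52), I(d3,40), G(d4,30)
B→slot 2; E→slot 1; A skipped; C→slot 4; H skipped; F skipped; D→slot 5; I→slot 3; G skipped.
5 of 9 scheduled.

5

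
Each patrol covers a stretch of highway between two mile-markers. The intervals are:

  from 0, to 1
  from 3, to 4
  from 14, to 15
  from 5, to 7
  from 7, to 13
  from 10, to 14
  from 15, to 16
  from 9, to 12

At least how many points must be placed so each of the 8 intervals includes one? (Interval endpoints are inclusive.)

5

Sort by right endpoint; whenever an interval is uncovered, place a point at its right end.
By right end: [0,1]  [3,4]  [5,7]  [9,12]  [7,13]  [10,14]  [14,15]  [15,16]
[0,1] uncovered → point at 1; [3,4] uncovered → point at 4; [5,7] uncovered → point at 7; [9,12] uncovered → point at 12; [14,15] uncovered → point at 15.
Points: 1, 4, 7, 12, 15 (5 total).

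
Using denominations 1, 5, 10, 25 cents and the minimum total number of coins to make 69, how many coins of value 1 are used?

Greedy: take as many of the largest coin as possible, then repeat with the remainder.
69 − 2×25→19 − 1×10→9 − 1×5→4 − 4×1→0
Count of 1: 4

4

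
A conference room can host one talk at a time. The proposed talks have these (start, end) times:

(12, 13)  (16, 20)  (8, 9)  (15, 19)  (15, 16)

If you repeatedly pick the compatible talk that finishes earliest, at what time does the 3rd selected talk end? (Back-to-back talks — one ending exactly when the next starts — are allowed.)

16

Sorted by end: (8,9)  (12,13)  (15,16)  (15,19)  (16,20)
take (8,9); take (12,13); take (15,16); take (16,20).
Selected: (8,9) (12,13) (15,16) (16,20)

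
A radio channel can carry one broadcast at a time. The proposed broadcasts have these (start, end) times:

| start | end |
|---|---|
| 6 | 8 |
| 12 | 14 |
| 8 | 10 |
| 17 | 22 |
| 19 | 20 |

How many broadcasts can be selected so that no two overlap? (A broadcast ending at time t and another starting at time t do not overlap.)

4

Order by finish time; keep every interval that doesn't clash with the previous kept one.
By end time: (6,8), (8,10), (12,14), (19,20), (17,22).
Pick (6,8); next start ≥ 8 → (8,10); next start ≥ 10 → (12,14); next start ≥ 14 → (19,20).
Selected 4 broadcasts.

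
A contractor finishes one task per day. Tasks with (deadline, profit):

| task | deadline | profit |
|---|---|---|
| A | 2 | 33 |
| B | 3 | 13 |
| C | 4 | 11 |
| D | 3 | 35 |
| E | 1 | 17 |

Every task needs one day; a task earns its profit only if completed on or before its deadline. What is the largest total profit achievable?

96

Profit order: D=35 A=33 E=17 B=13 C=11
Assign: D→slot 3, A→slot 2, E→slot 1, B skipped, C→slot 4.
Slots: [1:E] [2:A] [3:D] [4:C]
Profit = 17 + 33 + 35 + 11 = 96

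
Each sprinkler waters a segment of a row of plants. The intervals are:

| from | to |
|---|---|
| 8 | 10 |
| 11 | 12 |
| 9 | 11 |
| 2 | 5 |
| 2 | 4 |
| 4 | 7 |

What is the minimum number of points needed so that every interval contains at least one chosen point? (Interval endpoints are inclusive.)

Process intervals by earliest right end; each time one isn't hit yet, stab at its right endpoint.
By right end: [2,4]  [2,5]  [4,7]  [8,10]  [9,11]  [11,12]
[2,4] uncovered → point at 4; [8,10] uncovered → point at 10; [11,12] uncovered → point at 12.
Points: 4, 10, 12 (3 total).

3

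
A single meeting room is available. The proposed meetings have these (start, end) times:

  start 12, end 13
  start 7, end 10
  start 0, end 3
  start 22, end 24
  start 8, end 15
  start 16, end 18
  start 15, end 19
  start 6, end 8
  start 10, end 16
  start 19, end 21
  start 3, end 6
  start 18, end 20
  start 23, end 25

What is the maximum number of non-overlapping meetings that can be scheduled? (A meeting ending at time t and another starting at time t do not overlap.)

Order by finish time; keep every interval that doesn't clash with the previous kept one.
By end time: (0,3), (3,6), (6,8), (7,10), (12,13), (8,15), (10,16), (16,18), (15,19), (18,20), (19,21), (22,24), (23,25).
Pick (0,3); next start ≥ 3 → (3,6); next start ≥ 6 → (6,8); next start ≥ 8 → (12,13); next start ≥ 13 → (16,18); next start ≥ 18 → (18,20); next start ≥ 20 → (22,24).
Selected 7 meetings.

7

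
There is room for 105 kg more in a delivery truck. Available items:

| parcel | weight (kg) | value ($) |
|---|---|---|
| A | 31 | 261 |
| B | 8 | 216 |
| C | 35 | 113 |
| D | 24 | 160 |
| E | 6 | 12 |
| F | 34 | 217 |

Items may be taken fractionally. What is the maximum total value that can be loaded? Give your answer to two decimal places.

879.83

Greedy by value/weight ratio, highest first.
Order: B (216/8=27.00) > A (261/31=8.42) > D (160/24=6.67) > F (217/34=6.38) > C (113/35=3.23) > E (12/6=2.00)
Fill: take B (8 @ 216) → take A (31 @ 261) → take D (24 @ 160) → take F (34 @ 217) → take 8/35 of C → 25.83; 105/105 used.
Total value = 879.83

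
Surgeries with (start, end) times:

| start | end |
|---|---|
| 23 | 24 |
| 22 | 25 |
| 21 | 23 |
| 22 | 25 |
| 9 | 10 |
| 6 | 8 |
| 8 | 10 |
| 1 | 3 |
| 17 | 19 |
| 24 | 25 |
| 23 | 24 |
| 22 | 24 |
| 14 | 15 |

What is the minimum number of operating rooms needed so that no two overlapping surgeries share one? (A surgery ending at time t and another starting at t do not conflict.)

5

Count concurrent intervals with a sweep; the peak is the room count.
Events (time:±→running): 1:+→1 3:-→0 6:+→1 8:-→0 8:+→1 9:+→2 10:-→1 10:-→0 14:+→1 15:-→0 17:+→1 19:-→0 21:+→1 22:+→2 22:+→3 22:+→4 23:-→3 23:+→4 23:+→5 … peak 5.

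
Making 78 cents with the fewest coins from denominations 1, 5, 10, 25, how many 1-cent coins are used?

3

78 = 3×25 + 3×1
Count of 1: 3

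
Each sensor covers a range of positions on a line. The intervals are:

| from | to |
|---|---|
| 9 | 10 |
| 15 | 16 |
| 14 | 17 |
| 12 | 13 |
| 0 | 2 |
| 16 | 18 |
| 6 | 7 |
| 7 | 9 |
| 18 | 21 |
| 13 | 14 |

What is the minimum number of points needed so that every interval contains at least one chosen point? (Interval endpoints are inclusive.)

Process intervals by earliest right end; each time one isn't hit yet, stab at its right endpoint.
Sorted: [0,2] [6,7] [7,9] [9,10] [12,13] [13,14] [15,16] [14,17] [16,18] [18,21]
{[0,2]} hit by 2; {[6,7],[7,9]} hit by 7; {[9,10]} hit by 10; {[12,13],[13,14]} hit by 13; {[15,16],[14,17],[16,18]} hit by 16; {[18,21]} hit by 21.
Points: 2, 7, 10, 13, 16, 21 (6 total).

6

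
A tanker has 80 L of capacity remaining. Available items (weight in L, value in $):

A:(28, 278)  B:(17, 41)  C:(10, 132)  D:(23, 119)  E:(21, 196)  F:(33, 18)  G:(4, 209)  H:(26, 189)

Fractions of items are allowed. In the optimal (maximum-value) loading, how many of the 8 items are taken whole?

Sort by value per unit weight and fill in that order.
Order: G (209/4=52.25) > C (132/10=13.20) > A (278/28=9.93) > E (196/21=9.33) > H (189/26=7.27) > D (119/23=5.17) > B (41/17=2.41) > F (18/33=0.55)
Fill: take G (4 @ 209) → take C (10 @ 132) → take A (28 @ 278) → take E (21 @ 196) → take 17/26 of H → 123.58; 80/80 used.
4 item(s) taken whole; one partial (take 17/26 of H).

4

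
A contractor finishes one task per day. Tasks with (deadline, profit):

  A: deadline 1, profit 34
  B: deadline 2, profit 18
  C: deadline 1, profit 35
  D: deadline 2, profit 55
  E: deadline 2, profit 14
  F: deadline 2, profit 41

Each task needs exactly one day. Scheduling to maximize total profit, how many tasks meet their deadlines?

Take jobs in profit order; each goes to the latest open slot no later than its deadline.
By profit: D(d2,55), F(d2,41), C(d1,35), A(d1,34), B(d2,18), E(d2,14)
D→slot 2; F→slot 1; C skipped; A skipped; B skipped; E skipped.
2 of 6 scheduled.

2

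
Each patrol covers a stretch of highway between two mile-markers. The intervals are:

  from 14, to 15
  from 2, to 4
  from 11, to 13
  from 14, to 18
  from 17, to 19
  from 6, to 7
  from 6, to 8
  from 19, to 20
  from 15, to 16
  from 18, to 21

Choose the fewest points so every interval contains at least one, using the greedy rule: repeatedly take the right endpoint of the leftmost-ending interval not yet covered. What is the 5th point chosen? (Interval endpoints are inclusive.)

Process intervals by earliest right end; each time one isn't hit yet, stab at its right endpoint.
Sorted: [2,4] [6,7] [6,8] [11,13] [14,15] [15,16] [14,18] [17,19] [19,20] [18,21]
{[2,4]} hit by 4; {[6,7],[6,8]} hit by 7; {[11,13]} hit by 13; {[14,15],[15,16],[14,18]} hit by 15; {[17,19],[19,20],[18,21]} hit by 19.
Points: 4, 7, 13, 15, 19 (5 total).

19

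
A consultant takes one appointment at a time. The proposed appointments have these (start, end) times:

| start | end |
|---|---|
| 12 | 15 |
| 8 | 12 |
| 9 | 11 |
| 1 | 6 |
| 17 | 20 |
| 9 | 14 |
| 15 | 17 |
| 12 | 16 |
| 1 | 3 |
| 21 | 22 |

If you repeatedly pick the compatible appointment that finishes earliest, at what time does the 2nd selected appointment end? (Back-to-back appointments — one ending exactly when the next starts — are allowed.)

By end time: (1,3), (1,6), (9,11), (8,12), (9,14), (12,15), (12,16), (15,17), (17,20), (21,22).
Pick (1,3); next start ≥ 3 → (9,11); next start ≥ 11 → (12,15); next start ≥ 15 → (15,17); next start ≥ 17 → (17,20); next start ≥ 20 → (21,22).
Selected: (1,3) (9,11) (12,15) (15,17) (17,20) (21,22)

11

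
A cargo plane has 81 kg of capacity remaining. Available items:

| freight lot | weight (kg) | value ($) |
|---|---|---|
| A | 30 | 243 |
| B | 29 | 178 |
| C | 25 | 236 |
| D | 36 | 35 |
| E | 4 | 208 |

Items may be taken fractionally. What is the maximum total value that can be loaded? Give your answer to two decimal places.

822.03

Ratios (sorted): E 52.00, C 9.44, A 8.10, B 6.14, D 0.97
take E (4 @ 208); take C (25 @ 236); take A (30 @ 243); take 22/29 of B → 135.03. Capacity used 81/81.
Total value = 822.03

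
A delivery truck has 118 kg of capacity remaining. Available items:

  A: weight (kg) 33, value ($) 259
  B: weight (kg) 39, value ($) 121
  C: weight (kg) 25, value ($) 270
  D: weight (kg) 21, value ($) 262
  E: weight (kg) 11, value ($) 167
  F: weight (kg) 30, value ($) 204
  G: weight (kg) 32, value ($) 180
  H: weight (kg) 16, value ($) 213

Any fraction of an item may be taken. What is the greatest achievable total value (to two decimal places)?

Greedy by value/weight ratio, highest first.
Ratios (sorted): E 15.18, H 13.31, D 12.48, C 10.80, A 7.85, F 6.80, G 5.62, B 3.10
take E (11 @ 167); take H (16 @ 213); take D (21 @ 262); take C (25 @ 270); take A (33 @ 259); take 12/30 of F → 81.60. Capacity used 118/118.
Total value = 1252.60

1252.60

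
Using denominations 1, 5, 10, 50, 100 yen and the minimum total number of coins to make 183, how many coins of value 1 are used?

3

183 = 1×100 + 1×50 + 3×10 + 3×1
Count of 1: 3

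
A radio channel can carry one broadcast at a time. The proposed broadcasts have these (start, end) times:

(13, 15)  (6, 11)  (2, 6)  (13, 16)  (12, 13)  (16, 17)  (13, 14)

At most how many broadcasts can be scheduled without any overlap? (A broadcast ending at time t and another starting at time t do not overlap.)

Sort by end time and greedily take each interval whose start is ≥ the last chosen end.
By end time: (2,6), (6,11), (12,13), (13,14), (13,15), (13,16), (16,17).
Pick (2,6); next start ≥ 6 → (6,11); next start ≥ 11 → (12,13); next start ≥ 13 → (13,14); next start ≥ 14 → (16,17).
Selected 5 broadcasts.

5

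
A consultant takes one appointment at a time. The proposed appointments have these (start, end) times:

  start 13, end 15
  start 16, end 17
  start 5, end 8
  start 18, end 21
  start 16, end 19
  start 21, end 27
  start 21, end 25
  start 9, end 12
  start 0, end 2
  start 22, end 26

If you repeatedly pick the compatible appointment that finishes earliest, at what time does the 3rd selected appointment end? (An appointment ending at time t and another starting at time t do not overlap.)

Greedy by earliest finish: after sorting by end time, pick each interval compatible with the last pick.
By end time: (0,2), (5,8), (9,12), (13,15), (16,17), (16,19), (18,21), (21,25), (22,26), (21,27).
Pick (0,2); next start ≥ 2 → (5,8); next start ≥ 8 → (9,12); next start ≥ 12 → (13,15); next start ≥ 15 → (16,17); next start ≥ 17 → (18,21); next start ≥ 21 → (21,25).
Selected: (0,2) (5,8) (9,12) (13,15) (16,17) (18,21) (21,25)

12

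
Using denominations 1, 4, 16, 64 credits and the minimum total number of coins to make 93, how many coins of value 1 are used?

1

93 − 1×64→29 − 1×16→13 − 3×4→1 − 1×1→0
Count of 1: 1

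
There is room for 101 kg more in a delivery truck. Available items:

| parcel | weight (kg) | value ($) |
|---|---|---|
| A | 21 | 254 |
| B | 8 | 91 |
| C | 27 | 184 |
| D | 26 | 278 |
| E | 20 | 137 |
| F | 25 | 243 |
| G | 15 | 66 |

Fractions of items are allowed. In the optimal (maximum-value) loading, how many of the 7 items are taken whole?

5

Sort by value per unit weight and fill in that order.
Ratios (sorted): A 12.10, B 11.38, D 10.69, F 9.72, E 6.85, C 6.81, G 4.40
take A (21 @ 254); take B (8 @ 91); take D (26 @ 278); take F (25 @ 243); take E (20 @ 137); take 1/27 of C → 6.81. Capacity used 101/101.
5 item(s) taken whole; one partial (take 1/27 of C).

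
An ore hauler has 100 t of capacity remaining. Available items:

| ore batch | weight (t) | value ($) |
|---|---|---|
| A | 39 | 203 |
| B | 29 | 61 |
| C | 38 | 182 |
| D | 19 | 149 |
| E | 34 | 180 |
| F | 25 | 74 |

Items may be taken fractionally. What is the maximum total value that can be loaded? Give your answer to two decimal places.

Ratios (sorted): D 7.84, E 5.29, A 5.21, C 4.79, F 2.96, B 2.10
take D (19 @ 149); take E (34 @ 180); take A (39 @ 203); take 8/38 of C → 38.32. Capacity used 100/100.
Total value = 570.32

570.32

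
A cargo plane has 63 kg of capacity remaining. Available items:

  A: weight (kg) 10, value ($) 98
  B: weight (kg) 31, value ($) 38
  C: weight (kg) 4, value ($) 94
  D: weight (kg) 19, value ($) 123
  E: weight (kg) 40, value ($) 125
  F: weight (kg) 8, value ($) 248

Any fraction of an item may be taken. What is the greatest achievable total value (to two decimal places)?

Sort by value per unit weight and fill in that order.
Order: F (248/8=31.00) > C (94/4=23.50) > A (98/10=9.80) > D (123/19=6.47) > E (125/40=3.12) > B (38/31=1.23)
Fill: take F (8 @ 248) → take C (4 @ 94) → take A (10 @ 98) → take D (19 @ 123) → take 22/40 of E → 68.75; 63/63 used.
Total value = 631.75

631.75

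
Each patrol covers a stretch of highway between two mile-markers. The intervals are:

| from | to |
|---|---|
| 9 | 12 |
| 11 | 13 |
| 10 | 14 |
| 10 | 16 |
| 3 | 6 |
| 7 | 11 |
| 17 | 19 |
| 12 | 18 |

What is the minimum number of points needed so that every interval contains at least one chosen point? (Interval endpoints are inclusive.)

3

By right end: [3,6]  [7,11]  [9,12]  [11,13]  [10,14]  [10,16]  [12,18]  [17,19]
[3,6] uncovered → point at 6; [7,11] uncovered → point at 11; [12,18] uncovered → point at 18.
Points: 6, 11, 18 (3 total).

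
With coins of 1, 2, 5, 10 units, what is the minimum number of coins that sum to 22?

3

Use the largest denomination that fits, subtract, and repeat.
22 = 2×10 + 1×2
Total coins = 2 + 1 = 3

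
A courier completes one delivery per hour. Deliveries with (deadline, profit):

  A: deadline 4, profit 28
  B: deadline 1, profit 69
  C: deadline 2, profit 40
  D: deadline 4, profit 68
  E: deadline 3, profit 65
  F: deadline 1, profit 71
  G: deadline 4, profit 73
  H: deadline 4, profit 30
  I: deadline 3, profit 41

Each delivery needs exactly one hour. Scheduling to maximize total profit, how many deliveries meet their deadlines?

4

By profit: G(d4,73), F(d1,71), B(d1,69), D(d4,68), E(d3,65), I(d3,41), C(d2,40), H(d4,30), A(d4,28)
G→slot 4; F→slot 1; B skipped; D→slot 3; E→slot 2; I skipped; C skipped; H skipped; A skipped.
4 of 9 scheduled.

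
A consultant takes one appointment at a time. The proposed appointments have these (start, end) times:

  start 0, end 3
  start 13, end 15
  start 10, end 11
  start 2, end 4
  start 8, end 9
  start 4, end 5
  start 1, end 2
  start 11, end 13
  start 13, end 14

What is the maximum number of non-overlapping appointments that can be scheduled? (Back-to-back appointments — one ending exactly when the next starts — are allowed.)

7

Order by finish time; keep every interval that doesn't clash with the previous kept one.
By end time: (1,2), (0,3), (2,4), (4,5), (8,9), (10,11), (11,13), (13,14), (13,15).
Pick (1,2); next start ≥ 2 → (2,4); next start ≥ 4 → (4,5); next start ≥ 5 → (8,9); next start ≥ 9 → (10,11); next start ≥ 11 → (11,13); next start ≥ 13 → (13,14).
Selected 7 appointments.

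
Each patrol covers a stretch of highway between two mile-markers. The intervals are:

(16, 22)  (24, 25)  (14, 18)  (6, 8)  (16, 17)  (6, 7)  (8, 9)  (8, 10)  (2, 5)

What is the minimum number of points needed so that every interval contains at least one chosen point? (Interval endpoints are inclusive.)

5

By right end: [2,5]  [6,7]  [6,8]  [8,9]  [8,10]  [16,17]  [14,18]  [16,22]  [24,25]
[2,5] uncovered → point at 5; [6,7] uncovered → point at 7; [8,9] uncovered → point at 9; [16,17] uncovered → point at 17; [24,25] uncovered → point at 25.
Points: 5, 7, 9, 17, 25 (5 total).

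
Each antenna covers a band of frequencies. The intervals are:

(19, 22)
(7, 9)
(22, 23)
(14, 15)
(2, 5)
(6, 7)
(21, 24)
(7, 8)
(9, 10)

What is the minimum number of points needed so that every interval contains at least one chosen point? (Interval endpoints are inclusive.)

Sorted: [2,5] [6,7] [7,8] [7,9] [9,10] [14,15] [19,22] [22,23] [21,24]
{[2,5]} hit by 5; {[6,7],[7,8],[7,9]} hit by 7; {[9,10]} hit by 10; {[14,15]} hit by 15; {[19,22],[22,23],[21,24]} hit by 22.
Points: 5, 7, 10, 15, 22 (5 total).

5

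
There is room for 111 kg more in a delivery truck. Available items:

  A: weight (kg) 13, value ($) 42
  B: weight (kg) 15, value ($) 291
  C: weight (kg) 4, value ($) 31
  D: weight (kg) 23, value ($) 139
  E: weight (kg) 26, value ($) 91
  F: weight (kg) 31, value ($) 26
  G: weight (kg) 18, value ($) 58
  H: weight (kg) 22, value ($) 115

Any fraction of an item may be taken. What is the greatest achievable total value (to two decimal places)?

734.78

Sort by value per unit weight and fill in that order.
Order: B (291/15=19.40) > C (31/4=7.75) > D (139/23=6.04) > H (115/22=5.23) > E (91/26=3.50) > A (42/13=3.23) > G (58/18=3.22) > F (26/31=0.84)
Fill: take B (15 @ 291) → take C (4 @ 31) → take D (23 @ 139) → take H (22 @ 115) → take E (26 @ 91) → take A (13 @ 42) → take 8/18 of G → 25.78; 111/111 used.
Total value = 734.78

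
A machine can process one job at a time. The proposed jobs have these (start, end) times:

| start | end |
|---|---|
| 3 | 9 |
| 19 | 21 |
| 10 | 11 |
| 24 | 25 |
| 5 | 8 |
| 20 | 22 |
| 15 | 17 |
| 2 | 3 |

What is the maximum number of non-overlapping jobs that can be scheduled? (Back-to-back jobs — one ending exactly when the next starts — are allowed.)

6

Sort by end time and greedily take each interval whose start is ≥ the last chosen end.
By end time: (2,3), (5,8), (3,9), (10,11), (15,17), (19,21), (20,22), (24,25).
Pick (2,3); next start ≥ 3 → (5,8); next start ≥ 8 → (10,11); next start ≥ 11 → (15,17); next start ≥ 17 → (19,21); next start ≥ 21 → (24,25).
Selected 6 jobs.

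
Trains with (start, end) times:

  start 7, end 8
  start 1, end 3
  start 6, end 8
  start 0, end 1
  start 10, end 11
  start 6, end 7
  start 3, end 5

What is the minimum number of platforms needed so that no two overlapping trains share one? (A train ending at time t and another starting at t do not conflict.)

2

The answer is the maximum number of intervals overlapping at any instant.
starts: [0, 1, 3, 6, 6, 7, 10]
ends:   [1, 3, 5, 7, 8, 8, 11]
s0→1 e1→0 s1→1 e3→0 s3→1 e5→0 s6→1 s6→2  — peak 2.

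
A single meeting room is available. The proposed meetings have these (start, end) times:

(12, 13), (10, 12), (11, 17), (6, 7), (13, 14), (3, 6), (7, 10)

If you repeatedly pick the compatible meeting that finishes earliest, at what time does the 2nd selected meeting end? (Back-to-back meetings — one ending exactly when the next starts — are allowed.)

Sort by end time and greedily take each interval whose start is ≥ the last chosen end.
By end time: (3,6), (6,7), (7,10), (10,12), (12,13), (13,14), (11,17).
Pick (3,6); next start ≥ 6 → (6,7); next start ≥ 7 → (7,10); next start ≥ 10 → (10,12); next start ≥ 12 → (12,13); next start ≥ 13 → (13,14).
Selected: (3,6) (6,7) (7,10) (10,12) (12,13) (13,14)

7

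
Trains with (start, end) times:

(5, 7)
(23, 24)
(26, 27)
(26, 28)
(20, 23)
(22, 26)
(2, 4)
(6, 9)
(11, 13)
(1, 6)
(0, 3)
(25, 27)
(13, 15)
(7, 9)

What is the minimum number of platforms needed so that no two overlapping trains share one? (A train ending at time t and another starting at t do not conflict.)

Events (time:±→running): 0:+→1 1:+→2 2:+→3 … peak 3.

3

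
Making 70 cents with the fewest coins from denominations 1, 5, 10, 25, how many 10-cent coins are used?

70 − 2×25→20 − 2×10→0
Count of 10: 2

2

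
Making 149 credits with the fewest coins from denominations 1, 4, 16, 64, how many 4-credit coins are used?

149 = 2×64 + 1×16 + 1×4 + 1×1
Count of 4: 1

1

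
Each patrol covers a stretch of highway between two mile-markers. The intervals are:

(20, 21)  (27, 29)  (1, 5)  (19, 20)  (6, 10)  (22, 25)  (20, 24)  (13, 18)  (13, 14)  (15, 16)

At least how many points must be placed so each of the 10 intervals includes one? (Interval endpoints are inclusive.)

7

Sorted: [1,5] [6,10] [13,14] [15,16] [13,18] [19,20] [20,21] [20,24] [22,25] [27,29]
{[1,5]} hit by 5; {[6,10]} hit by 10; {[13,14]} hit by 14; {[15,16],[13,18]} hit by 16; {[19,20],[20,21],[20,24]} hit by 20; {[22,25]} hit by 25; {[27,29]} hit by 29.
Points: 5, 10, 14, 16, 20, 25, 29 (7 total).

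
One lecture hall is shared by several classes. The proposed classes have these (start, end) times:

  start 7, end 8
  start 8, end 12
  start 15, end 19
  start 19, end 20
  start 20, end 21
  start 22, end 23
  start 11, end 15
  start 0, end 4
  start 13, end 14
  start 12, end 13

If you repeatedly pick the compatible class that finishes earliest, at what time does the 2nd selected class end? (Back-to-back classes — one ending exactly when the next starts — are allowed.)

8

By end time: (0,4), (7,8), (8,12), (12,13), (13,14), (11,15), (15,19), (19,20), (20,21), (22,23).
Pick (0,4); next start ≥ 4 → (7,8); next start ≥ 8 → (8,12); next start ≥ 12 → (12,13); next start ≥ 13 → (13,14); next start ≥ 14 → (15,19); next start ≥ 19 → (19,20); next start ≥ 20 → (20,21); next start ≥ 21 → (22,23).
Selected: (0,4) (7,8) (8,12) (12,13) (13,14) (15,19) (19,20) (20,21) (22,23)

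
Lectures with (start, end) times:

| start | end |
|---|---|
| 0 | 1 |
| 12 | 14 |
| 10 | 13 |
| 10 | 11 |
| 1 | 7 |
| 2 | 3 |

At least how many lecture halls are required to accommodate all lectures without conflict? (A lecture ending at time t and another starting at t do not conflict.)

2

Events (time:±→running): 0:+→1 1:-→0 1:+→1 2:+→2 … peak 2.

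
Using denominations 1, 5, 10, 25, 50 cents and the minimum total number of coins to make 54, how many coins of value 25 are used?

Use the largest denomination that fits, subtract, and repeat.
54 = 1×50 + 4×1
Count of 25: 0

0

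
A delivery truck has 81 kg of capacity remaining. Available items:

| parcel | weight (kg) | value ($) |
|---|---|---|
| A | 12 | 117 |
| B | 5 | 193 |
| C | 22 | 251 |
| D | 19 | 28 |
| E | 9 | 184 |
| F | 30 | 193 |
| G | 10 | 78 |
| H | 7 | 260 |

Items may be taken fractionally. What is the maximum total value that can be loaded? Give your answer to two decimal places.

Ratios (sorted): B 38.60, H 37.14, E 20.44, C 11.41, A 9.75, G 7.80, F 6.43, D 1.47
take B (5 @ 193); take H (7 @ 260); take E (9 @ 184); take C (22 @ 251); take A (12 @ 117); take G (10 @ 78); take 16/30 of F → 102.93. Capacity used 81/81.
Total value = 1185.93

1185.93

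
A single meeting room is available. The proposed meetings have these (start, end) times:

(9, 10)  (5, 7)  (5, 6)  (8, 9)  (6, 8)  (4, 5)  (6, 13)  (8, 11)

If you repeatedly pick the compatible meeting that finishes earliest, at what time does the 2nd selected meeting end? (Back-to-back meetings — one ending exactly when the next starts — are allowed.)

6

By end time: (4,5), (5,6), (5,7), (6,8), (8,9), (9,10), (8,11), (6,13).
Pick (4,5); next start ≥ 5 → (5,6); next start ≥ 6 → (6,8); next start ≥ 8 → (8,9); next start ≥ 9 → (9,10).
Selected: (4,5) (5,6) (6,8) (8,9) (9,10)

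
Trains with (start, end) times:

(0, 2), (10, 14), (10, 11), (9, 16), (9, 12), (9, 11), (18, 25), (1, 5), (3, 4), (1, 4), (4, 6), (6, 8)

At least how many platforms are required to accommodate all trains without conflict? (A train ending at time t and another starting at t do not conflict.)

5

The answer is the maximum number of intervals overlapping at any instant.
Events (time:±→running): 0:+→1 1:+→2 1:+→3 2:-→2 3:+→3 4:-→2 4:-→1 4:+→2 5:-→1 6:-→0 6:+→1 8:-→0 9:+→1 9:+→2 9:+→3 10:+→4 10:+→5 … peak 5.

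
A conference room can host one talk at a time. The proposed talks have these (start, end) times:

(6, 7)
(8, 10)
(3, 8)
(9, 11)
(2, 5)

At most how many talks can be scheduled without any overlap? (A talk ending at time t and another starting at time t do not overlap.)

3

Sorted by end: (2,5)  (6,7)  (3,8)  (8,10)  (9,11)
take (2,5); take (6,7); take (8,10); skip (9,11).
Selected 3 talks.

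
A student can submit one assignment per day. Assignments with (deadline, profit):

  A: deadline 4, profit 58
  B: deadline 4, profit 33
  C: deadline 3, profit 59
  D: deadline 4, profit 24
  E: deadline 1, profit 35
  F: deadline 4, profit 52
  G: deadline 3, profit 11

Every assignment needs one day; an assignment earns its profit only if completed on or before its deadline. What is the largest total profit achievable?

Take jobs in profit order; each goes to the latest open slot no later than its deadline.
Profit order: C=59 A=58 F=52 E=35 B=33 D=24 G=11
Assign: C→slot 3, A→slot 4, F→slot 2, E→slot 1, B skipped, D skipped, G skipped.
Slots: [1:E] [2:F] [3:C] [4:A]
Profit = 35 + 52 + 59 + 58 = 204

204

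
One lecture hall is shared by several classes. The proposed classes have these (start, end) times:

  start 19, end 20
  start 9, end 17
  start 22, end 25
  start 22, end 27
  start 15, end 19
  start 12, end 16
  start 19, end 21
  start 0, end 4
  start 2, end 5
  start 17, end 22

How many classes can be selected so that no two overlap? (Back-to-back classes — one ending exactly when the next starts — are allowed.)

Order by finish time; keep every interval that doesn't clash with the previous kept one.
Sorted by end: (0,4)  (2,5)  (12,16)  (9,17)  (15,19)  (19,20)  (19,21)  (17,22)  (22,25)  (22,27)
take (0,4); skip (2,5); take (12,16); skip (9,17); take (19,20); skip (17,22); take (22,25); skip (22,27).
Selected 4 classes.

4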